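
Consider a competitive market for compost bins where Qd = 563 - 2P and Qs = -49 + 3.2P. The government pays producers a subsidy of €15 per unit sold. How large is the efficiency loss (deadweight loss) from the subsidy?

Deadweight loss = 1800/13

Pre-subsidy: 563 - 2P = -49 + 3.2P gives P* = 1530/13, Q* = 4259/13.
With the subsidy, sellers receive Ps = Pb + 15 for each unit, where Pb is the price buyers pay.
Supply in terms of Pb becomes Qs = -49 + 3.2(Pb + 15) = -1 + 3.2Pb. Setting this equal to demand: 563 - 2Pb = -1 + 3.2Pb, so Pb = 1410/13.
Sellers receive Ps = 1410/13 + 15 = 1605/13; Q' = 563 − 2·(1410/13) = 4499/13.
The subsidy expands output by 4499/13 − 4259/13 = 240/13 past the efficient level; on those units the gap between marginal cost and willingness to pay runs from 0 up to 15.
DWL = ½ × 15 × 240/13 = 1800/13.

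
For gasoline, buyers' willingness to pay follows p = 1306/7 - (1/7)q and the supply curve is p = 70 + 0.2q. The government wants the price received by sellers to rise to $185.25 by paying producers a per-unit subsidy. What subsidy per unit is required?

Required subsidy s = $81 per unit

At a seller price of 185.25, quantity supplied is -350 + 5·185.25 = 576.25.
Buyers absorb 576.25 only when they pay pb = 1306/7 − (1/7)·576.25 = 104.25.
s = ps − pb = 185.25 − 104.25 = 81.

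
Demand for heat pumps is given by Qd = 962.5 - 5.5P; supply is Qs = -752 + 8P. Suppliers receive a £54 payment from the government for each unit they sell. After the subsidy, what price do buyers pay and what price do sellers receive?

Pre-subsidy: 962.5 - 5.5P = -752 + 8P gives P* = 127, Q* = 264.
With the subsidy, sellers receive Ps = Pb + 54 for each unit, where Pb is the price buyers pay.
Supply in terms of Pb becomes Qs = -752 + 8(Pb + 54) = -320 + 8Pb. Setting this equal to demand: 962.5 - 5.5Pb = -320 + 8Pb, so Pb = 95.
Sellers receive Ps = 95 + 54 = 149; Q' = 962.5 − 5.5·95 = 440.

Buyers pay £95; sellers receive £149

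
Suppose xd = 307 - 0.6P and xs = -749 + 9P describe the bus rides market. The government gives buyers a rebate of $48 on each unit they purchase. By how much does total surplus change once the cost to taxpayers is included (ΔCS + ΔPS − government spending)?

Net change in total surplus = -$648

Pre-subsidy: 307 - 0.6P = -749 + 9P gives P* = 110, x* = 241.
With the rebate, buyers effectively pay Pb = Ps − 48, where Ps is the price sellers receive.
Demand in terms of Ps becomes xd = 307 − 0.6(Ps − 48) = 335.8 - 0.6Ps. Setting this equal to supply: 335.8 - 0.6Ps = -749 + 9Ps, so Ps = 113.
Buyers pay Pb = 113 − 48 = 65; x' = -749 + 9·113 = 268.
ΔCS = ½(241 + 268)(110 − 65) = 11452.5; ΔPS = ½(241 + 268)(113 − 110) = 763.5.
Government spending = 48 × 268 = 12864.
Net change = 11452.5 + 763.5 − 12864 = -648. The loss equals the DWL triangle ½·48·27.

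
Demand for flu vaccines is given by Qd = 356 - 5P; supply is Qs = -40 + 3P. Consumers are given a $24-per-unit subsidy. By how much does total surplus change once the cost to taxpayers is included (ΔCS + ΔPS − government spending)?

Pre-subsidy: 356 - 5P = -40 + 3P gives P* = 49.5, Q* = 108.5.
With the rebate, buyers effectively pay Pb = Ps − 24, where Ps is the price sellers receive.
Demand in terms of Ps becomes Qd = 356 − 5(Ps − 24) = 476 - 5Ps. Setting this equal to supply: 476 - 5Ps = -40 + 3Ps, so Ps = 64.5.
Buyers pay Pb = 64.5 − 24 = 40.5; Q' = -40 + 3·64.5 = 153.5.
ΔCS = ½(108.5 + 153.5)(49.5 − 40.5) = 1179; ΔPS = ½(108.5 + 153.5)(64.5 − 49.5) = 1965.
Government spending = 24 × 153.5 = 3684.
Net change = 1179 + 1965 − 3684 = -540. The loss equals the DWL triangle ½·24·45.

Net change in total surplus = -$540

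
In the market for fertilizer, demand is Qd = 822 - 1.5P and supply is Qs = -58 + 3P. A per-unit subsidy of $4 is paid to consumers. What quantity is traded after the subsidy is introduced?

Q' = 1598/3

Pre-subsidy: 822 - 1.5P = -58 + 3P gives P* = 1760/9, Q* = 1586/3.
With the rebate, buyers effectively pay Pb = Ps − 4, where Ps is the price sellers receive.
Demand in terms of Ps becomes Qd = 822 − 1.5(Ps − 4) = 828 - 1.5Ps. Setting this equal to supply: 828 - 1.5Ps = -58 + 3Ps, so Ps = 1772/9.
Buyers pay Pb = 1772/9 − 4 = 1736/9; Q' = -58 + 3·(1772/9) = 1598/3.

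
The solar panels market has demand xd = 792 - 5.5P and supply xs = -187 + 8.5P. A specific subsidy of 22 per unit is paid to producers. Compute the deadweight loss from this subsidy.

Deadweight loss = 22627/28

Pre-subsidy: 792 - 5.5P = -187 + 8.5P gives P* = 979/14, x* = 11407/28.
With the subsidy, sellers receive Ps = Pb + 22 for each unit, where Pb is the price buyers pay.
Supply in terms of Pb becomes xs = -187 + 8.5(Pb + 22) = 0 + 8.5Pb. Setting this equal to demand: 792 - 5.5Pb = 0 + 8.5Pb, so Pb = 396/7.
Sellers receive Ps = 396/7 + 22 = 550/7; x' = 792 − 5.5·(396/7) = 3366/7.
The subsidy expands output by 3366/7 − 11407/28 = 2057/28 past the efficient level; on those units the gap between marginal cost and willingness to pay runs from 0 up to 22.
DWL = ½ × 22 × 2057/28 = 22627/28.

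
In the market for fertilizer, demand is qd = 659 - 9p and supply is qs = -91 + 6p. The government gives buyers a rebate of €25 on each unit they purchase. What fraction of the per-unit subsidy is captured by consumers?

Consumer share = 0.4

Pre-subsidy: 659 - 9p = -91 + 6p gives p* = 50, q* = 209.
With the rebate, buyers effectively pay pb = ps − 25, where ps is the price sellers receive.
Demand in terms of ps becomes qd = 659 − 9(ps − 25) = 884 - 9ps. Setting this equal to supply: 884 - 9ps = -91 + 6ps, so ps = 65.
Buyers pay pb = 65 − 25 = 40; q' = -91 + 6·65 = 299.
Buyers' price falls by p* − pb = 50 − 40 = 10; sellers' price rises by ps − p* = 65 − 50 = 15.
So consumers capture 10/25 = 0.4 of each unit of subsidy.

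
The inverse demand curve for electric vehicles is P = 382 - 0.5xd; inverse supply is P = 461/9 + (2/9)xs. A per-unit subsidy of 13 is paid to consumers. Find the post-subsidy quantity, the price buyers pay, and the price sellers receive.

x' = 476; buyers pay 144; sellers receive 157

Pre-subsidy: 382 - 0.5x = 461/9 + (2/9)x gives x* = 458 and P* = 153.
With the rebate, buyers effectively pay Pb = Ps − 13, where Ps is the price sellers receive.
On the curves, Pb = 382 - 0.5x and Ps = 461/9 + (2/9)x; the wedge Ps − Pb = 13 gives 461/9 + (2/9)x − (382 - 0.5x) = 13, so x' = 476.
Then Pb = 382 − 0.5·476 = 144 and Ps = 461/9 + (2/9)·476 = 157.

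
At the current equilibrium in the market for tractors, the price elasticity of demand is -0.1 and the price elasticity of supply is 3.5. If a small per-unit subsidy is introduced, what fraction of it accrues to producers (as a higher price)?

For a small subsidy around the equilibrium, the benefit split depends on the relative slopes, which at a point are proportional to the elasticities.
Buyer share = εs/(εs + |εd|) = 3.5/(3.5 + 0.1) = 35/36; seller share = |εd|/(εs + |εd|) = 1/36.
So producers capture 1/36 of the subsidy.

Producer share = 1/36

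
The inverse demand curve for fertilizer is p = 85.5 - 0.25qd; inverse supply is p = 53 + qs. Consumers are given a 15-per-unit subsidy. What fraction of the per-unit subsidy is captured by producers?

Producer share = 0.8

Pre-subsidy: 85.5 - 0.25q = 53 + q gives q* = 26 and p* = 79.
With the rebate, buyers effectively pay pb = ps − 15, where ps is the price sellers receive.
On the curves, pb = 85.5 - 0.25q and ps = 53 + q; the wedge ps − pb = 15 gives 53 + q − (85.5 - 0.25q) = 15, so q' = 38.
Then pb = 85.5 − 0.25·38 = 76 and ps = 53 + 1·38 = 91.
Buyers' price falls by p* − pb = 79 − 76 = 3; sellers' price rises by ps − p* = 91 − 79 = 12.
So producers capture 12/15 = 0.8 of each unit of subsidy.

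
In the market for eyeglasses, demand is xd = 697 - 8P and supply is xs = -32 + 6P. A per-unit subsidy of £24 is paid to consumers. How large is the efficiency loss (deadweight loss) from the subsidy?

Pre-subsidy: 697 - 8P = -32 + 6P gives P* = 729/14, x* = 1963/7.
With the rebate, buyers effectively pay Pb = Ps − 24, where Ps is the price sellers receive.
Demand in terms of Ps becomes xd = 697 − 8(Ps − 24) = 889 - 8Ps. Setting this equal to supply: 889 - 8Ps = -32 + 6Ps, so Ps = 921/14.
Buyers pay Pb = 921/14 − 24 = 585/14; x' = -32 + 6·(921/14) = 2539/7.
The subsidy expands output by 2539/7 − 1963/7 = 576/7 past the efficient level; on those units the gap between marginal cost and willingness to pay runs from 0 up to 24.
DWL = ½ × 24 × 576/7 = 6912/7.

Deadweight loss = 6912/7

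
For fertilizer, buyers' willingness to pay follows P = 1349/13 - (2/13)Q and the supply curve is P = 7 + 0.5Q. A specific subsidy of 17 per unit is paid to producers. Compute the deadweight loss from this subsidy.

Deadweight loss = 221

Pre-subsidy: 1349/13 - (2/13)Q = 7 + 0.5Q gives Q* = 148 and P* = 81.
With the subsidy, sellers receive Ps = Pb + 17 for each unit, where Pb is the price buyers pay.
On the curves, Pb = 1349/13 - (2/13)Q and Ps = 7 + 0.5Q; the wedge Ps − Pb = 17 gives 7 + 0.5Q − (1349/13 - (2/13)Q) = 17, so Q' = 174.
Then Pb = 1349/13 − (2/13)·174 = 77 and Ps = 7 + 0.5·174 = 94.
The subsidy expands output by 174 − 148 = 26 past the efficient level; on those units the gap between marginal cost and willingness to pay runs from 0 up to 17.
DWL = ½ × 17 × 26 = 221.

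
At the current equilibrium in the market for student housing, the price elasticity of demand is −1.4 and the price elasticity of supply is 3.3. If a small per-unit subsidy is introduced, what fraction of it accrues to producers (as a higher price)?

Producer share = 14/47

For a small subsidy around the equilibrium, the benefit split depends on the relative slopes, which at a point are proportional to the elasticities.
Buyer share = εs/(εs + |εd|) = 3.3/(3.3 + 1.4) = 33/47; seller share = |εd|/(εs + |εd|) = 14/47.
So producers capture 14/47 of the subsidy.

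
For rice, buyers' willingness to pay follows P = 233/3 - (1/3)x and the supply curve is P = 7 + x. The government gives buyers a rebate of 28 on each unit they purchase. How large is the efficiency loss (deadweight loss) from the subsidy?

Deadweight loss = 294

Pre-subsidy: 233/3 - (1/3)x = 7 + x gives x* = 53 and P* = 60.
With the rebate, buyers effectively pay Pb = Ps − 28, where Ps is the price sellers receive.
On the curves, Pb = 233/3 - (1/3)x and Ps = 7 + x; the wedge Ps − Pb = 28 gives 7 + x − (233/3 - (1/3)x) = 28, so x' = 74.
Then Pb = 233/3 − (1/3)·74 = 53 and Ps = 7 + 1·74 = 81.
The subsidy expands output by 74 − 53 = 21 past the efficient level; on those units the gap between marginal cost and willingness to pay runs from 0 up to 28.
DWL = ½ × 28 × 21 = 294.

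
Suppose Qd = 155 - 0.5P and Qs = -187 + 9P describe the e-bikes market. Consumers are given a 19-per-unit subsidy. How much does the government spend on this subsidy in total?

Pre-subsidy: 155 - 0.5P = -187 + 9P gives P* = 36, Q* = 137.
With the rebate, buyers effectively pay Pb = Ps − 19, where Ps is the price sellers receive.
Demand in terms of Ps becomes Qd = 155 − 0.5(Ps − 19) = 164.5 - 0.5Ps. Setting this equal to supply: 164.5 - 0.5Ps = -187 + 9Ps, so Ps = 37.
Buyers pay Pb = 37 − 19 = 18; Q' = -187 + 9·37 = 146.
Government outlay = subsidy × quantity = 19 × 146 = 2774.

Government cost = 2774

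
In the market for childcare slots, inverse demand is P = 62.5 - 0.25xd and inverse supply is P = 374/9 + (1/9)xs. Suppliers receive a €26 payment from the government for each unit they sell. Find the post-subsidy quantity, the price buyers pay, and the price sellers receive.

Pre-subsidy: 62.5 - 0.25x = 374/9 + (1/9)x gives x* = 58 and P* = 48.
With the subsidy, sellers receive Ps = Pb + 26 for each unit, where Pb is the price buyers pay.
On the curves, Pb = 62.5 - 0.25x and Ps = 374/9 + (1/9)x; the wedge Ps − Pb = 26 gives 374/9 + (1/9)x − (62.5 - 0.25x) = 26, so x' = 130.
Then Pb = 62.5 − 0.25·130 = 30 and Ps = 374/9 + (1/9)·130 = 56.

x' = 130; buyers pay €30; sellers receive €56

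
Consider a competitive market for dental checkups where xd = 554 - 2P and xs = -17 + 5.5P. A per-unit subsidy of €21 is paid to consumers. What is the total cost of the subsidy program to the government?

Government cost = €9083.2

Pre-subsidy: 554 - 2P = -17 + 5.5P gives P* = 1142/15, x* = 6026/15.
With the rebate, buyers effectively pay Pb = Ps − 21, where Ps is the price sellers receive.
Demand in terms of Ps becomes xd = 554 − 2(Ps − 21) = 596 - 2Ps. Setting this equal to supply: 596 - 2Ps = -17 + 5.5Ps, so Ps = 1226/15.
Buyers pay Pb = 1226/15 − 21 = 911/15; x' = -17 + 5.5·(1226/15) = 6488/15.
Government outlay = subsidy × quantity = 21 × 6488/15 = 9083.2.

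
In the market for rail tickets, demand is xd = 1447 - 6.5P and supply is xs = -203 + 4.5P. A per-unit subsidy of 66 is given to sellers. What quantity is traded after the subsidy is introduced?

Pre-subsidy: 1447 - 6.5P = -203 + 4.5P gives P* = 150, x* = 472.
With the subsidy, sellers receive Ps = Pb + 66 for each unit, where Pb is the price buyers pay.
Supply in terms of Pb becomes xs = -203 + 4.5(Pb + 66) = 94 + 4.5Pb. Setting this equal to demand: 1447 - 6.5Pb = 94 + 4.5Pb, so Pb = 123.
Sellers receive Ps = 123 + 66 = 189; x' = 1447 − 6.5·123 = 647.5.

x' = 647.5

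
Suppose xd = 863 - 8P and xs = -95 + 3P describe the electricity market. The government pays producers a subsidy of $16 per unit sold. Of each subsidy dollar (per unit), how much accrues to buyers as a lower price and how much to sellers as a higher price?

Buyers gain 48/11 per unit; sellers gain 128/11 per unit

Pre-subsidy: 863 - 8P = -95 + 3P gives P* = 958/11, x* = 1829/11.
With the subsidy, sellers receive Ps = Pb + 16 for each unit, where Pb is the price buyers pay.
Supply in terms of Pb becomes xs = -95 + 3(Pb + 16) = -47 + 3Pb. Setting this equal to demand: 863 - 8Pb = -47 + 3Pb, so Pb = 910/11.
Sellers receive Ps = 910/11 + 16 = 1086/11; x' = 863 − 8·(910/11) = 2213/11.
Buyers' price falls by P* − Pb = 958/11 − 910/11 = 48/11; sellers' price rises by Ps − P* = 1086/11 − 958/11 = 128/11.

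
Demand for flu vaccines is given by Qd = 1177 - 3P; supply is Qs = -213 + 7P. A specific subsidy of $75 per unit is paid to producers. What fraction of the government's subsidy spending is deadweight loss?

Pre-subsidy: 1177 - 3P = -213 + 7P gives P* = 139, Q* = 760.
With the subsidy, sellers receive Ps = Pb + 75 for each unit, where Pb is the price buyers pay.
Supply in terms of Pb becomes Qs = -213 + 7(Pb + 75) = 312 + 7Pb. Setting this equal to demand: 1177 - 3Pb = 312 + 7Pb, so Pb = 86.5.
Sellers receive Ps = 86.5 + 75 = 161.5; Q' = 1177 − 3·86.5 = 917.5.
ΔCS = ½(760 + 917.5)(139 − 86.5) = 44034.375; ΔPS = ½(760 + 917.5)(161.5 − 139) = 18871.875.
Government spending = 75 × 917.5 = 68812.5.
DWL = ½ × 75 × (917.5 − 760) = 5906.25; fraction = 5906.25 / 68812.5 = 63/734.

DWL / government spending = 63/734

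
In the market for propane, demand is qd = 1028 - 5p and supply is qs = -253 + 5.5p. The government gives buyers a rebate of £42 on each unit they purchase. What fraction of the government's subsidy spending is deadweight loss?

Pre-subsidy: 1028 - 5p = -253 + 5.5p gives p* = 122, q* = 418.
With the rebate, buyers effectively pay pb = ps − 42, where ps is the price sellers receive.
Demand in terms of ps becomes qd = 1028 − 5(ps − 42) = 1238 - 5ps. Setting this equal to supply: 1238 - 5ps = -253 + 5.5ps, so ps = 142.
Buyers pay pb = 142 − 42 = 100; q' = -253 + 5.5·142 = 528.
ΔCS = ½(418 + 528)(122 − 100) = 10406; ΔPS = ½(418 + 528)(142 − 122) = 9460.
Government spending = 42 × 528 = 22176.
DWL = ½ × 42 × (528 − 418) = 2310; fraction = 2310 / 22176 = 5/48.

DWL / government spending = 5/48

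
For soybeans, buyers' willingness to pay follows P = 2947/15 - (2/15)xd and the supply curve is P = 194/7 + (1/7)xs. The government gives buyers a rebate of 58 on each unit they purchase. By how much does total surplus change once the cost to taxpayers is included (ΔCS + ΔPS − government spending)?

Pre-subsidy: 2947/15 - (2/15)x = 194/7 + (1/7)x gives x* = 611 and P* = 115.
With the rebate, buyers effectively pay Pb = Ps − 58, where Ps is the price sellers receive.
On the curves, Pb = 2947/15 - (2/15)x and Ps = 194/7 + (1/7)x; the wedge Ps − Pb = 58 gives 194/7 + (1/7)x − (2947/15 - (2/15)x) = 58, so x' = 821.
Then Pb = 2947/15 − (2/15)·821 = 87 and Ps = 194/7 + (1/7)·821 = 145.
ΔCS = ½(611 + 821)(115 − 87) = 20048; ΔPS = ½(611 + 821)(145 − 115) = 21480.
Government spending = 58 × 821 = 47618.
Net change = 20048 + 21480 − 47618 = -6090. The loss equals the DWL triangle ½·58·210.

Net change in total surplus = -6090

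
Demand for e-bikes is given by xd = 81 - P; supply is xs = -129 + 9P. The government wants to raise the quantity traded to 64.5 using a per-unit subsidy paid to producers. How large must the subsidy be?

Required subsidy s = 5 per unit

At x = 64.5, invert demand for the buyer price: Pb = (81 − 64.5)/1 = 16.5; invert supply for the seller price: Ps = (64.5 − (-129))/9 = 21.5.
The subsidy must fill the gap: s = Ps − Pb = 21.5 − 16.5 = 5.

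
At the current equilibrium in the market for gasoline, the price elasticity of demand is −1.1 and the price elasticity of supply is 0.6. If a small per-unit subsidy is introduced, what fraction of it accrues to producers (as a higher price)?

For a small subsidy around the equilibrium, the benefit split depends on the relative slopes, which at a point are proportional to the elasticities.
Buyer share = εs/(εs + |εd|) = 0.6/(0.6 + 1.1) = 6/17; seller share = |εd|/(εs + |εd|) = 11/17.
So producers capture 11/17 of the subsidy.

Producer share = 11/17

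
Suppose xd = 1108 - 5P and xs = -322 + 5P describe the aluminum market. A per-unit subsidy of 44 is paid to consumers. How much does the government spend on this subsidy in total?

Government cost = 22132

Pre-subsidy: 1108 - 5P = -322 + 5P gives P* = 143, x* = 393.
With the rebate, buyers effectively pay Pb = Ps − 44, where Ps is the price sellers receive.
Demand in terms of Ps becomes xd = 1108 − 5(Ps − 44) = 1328 - 5Ps. Setting this equal to supply: 1328 - 5Ps = -322 + 5Ps, so Ps = 165.
Buyers pay Pb = 165 − 44 = 121; x' = -322 + 5·165 = 503.
Government outlay = subsidy × quantity = 44 × 503 = 22132.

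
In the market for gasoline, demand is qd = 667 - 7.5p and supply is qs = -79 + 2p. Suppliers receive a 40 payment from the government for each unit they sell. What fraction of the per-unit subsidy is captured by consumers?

Pre-subsidy: 667 - 7.5p = -79 + 2p gives p* = 1492/19, q* = 1483/19.
With the subsidy, sellers receive ps = pb + 40 for each unit, where pb is the price buyers pay.
Supply in terms of pb becomes qs = -79 + 2(pb + 40) = 1 + 2pb. Setting this equal to demand: 667 - 7.5pb = 1 + 2pb, so pb = 1332/19.
Sellers receive ps = 1332/19 + 40 = 2092/19; q' = 667 − 7.5·(1332/19) = 2683/19.
Buyers' price falls by p* − pb = 1492/19 − 1332/19 = 160/19; sellers' price rises by ps − p* = 2092/19 − 1492/19 = 600/19.
So consumers capture (160/19)/40 = 4/19 of each unit of subsidy.

Consumer share = 4/19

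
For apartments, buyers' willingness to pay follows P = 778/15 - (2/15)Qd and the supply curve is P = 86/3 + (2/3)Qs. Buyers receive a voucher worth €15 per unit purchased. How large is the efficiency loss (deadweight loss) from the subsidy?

Pre-subsidy: 778/15 - (2/15)Q = 86/3 + (2/3)Q gives Q* = 29 and P* = 48.
With the rebate, buyers effectively pay Pb = Ps − 15, where Ps is the price sellers receive.
On the curves, Pb = 778/15 - (2/15)Q and Ps = 86/3 + (2/3)Q; the wedge Ps − Pb = 15 gives 86/3 + (2/3)Q − (778/15 - (2/15)Q) = 15, so Q' = 47.75.
Then Pb = 778/15 − (2/15)·47.75 = 45.5 and Ps = 86/3 + (2/3)·47.75 = 60.5.
The subsidy expands output by 47.75 − 29 = 18.75 past the efficient level; on those units the gap between marginal cost and willingness to pay runs from 0 up to 15.
DWL = ½ × 15 × 18.75 = 140.625.

Deadweight loss = €140.625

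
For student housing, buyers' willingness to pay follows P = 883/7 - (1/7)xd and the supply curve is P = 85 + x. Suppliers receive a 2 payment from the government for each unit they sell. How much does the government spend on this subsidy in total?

Government cost = 75.5

Pre-subsidy: 883/7 - (1/7)x = 85 + x gives x* = 36 and P* = 121.
With the subsidy, sellers receive Ps = Pb + 2 for each unit, where Pb is the price buyers pay.
On the curves, Pb = 883/7 - (1/7)x and Ps = 85 + x; the wedge Ps − Pb = 2 gives 85 + x − (883/7 - (1/7)x) = 2, so x' = 37.75.
Then Pb = 883/7 − (1/7)·37.75 = 120.75 and Ps = 85 + 1·37.75 = 122.75.
Government outlay = subsidy × quantity = 2 × 37.75 = 75.5.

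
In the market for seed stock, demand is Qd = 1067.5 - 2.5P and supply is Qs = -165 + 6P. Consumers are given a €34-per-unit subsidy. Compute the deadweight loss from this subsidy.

Pre-subsidy: 1067.5 - 2.5P = -165 + 6P gives P* = 145, Q* = 705.
With the rebate, buyers effectively pay Pb = Ps − 34, where Ps is the price sellers receive.
Demand in terms of Ps becomes Qd = 1067.5 − 2.5(Ps − 34) = 1152.5 - 2.5Ps. Setting this equal to supply: 1152.5 - 2.5Ps = -165 + 6Ps, so Ps = 155.
Buyers pay Pb = 155 − 34 = 121; Q' = -165 + 6·155 = 765.
The subsidy expands output by 765 − 705 = 60 past the efficient level; on those units the gap between marginal cost and willingness to pay runs from 0 up to 34.
DWL = ½ × 34 × 60 = 1020.

Deadweight loss = €1020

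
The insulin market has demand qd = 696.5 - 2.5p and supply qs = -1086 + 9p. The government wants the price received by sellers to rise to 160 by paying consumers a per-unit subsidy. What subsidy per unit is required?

At a seller price of 160, quantity supplied is -1086 + 9·160 = 354.
Buyers absorb 354 only when they pay pb with 696.5 − 2.5·pb = 354, i.e. pb = 137.
s = ps − pb = 160 − 137 = 23.

Required subsidy s = 23 per unit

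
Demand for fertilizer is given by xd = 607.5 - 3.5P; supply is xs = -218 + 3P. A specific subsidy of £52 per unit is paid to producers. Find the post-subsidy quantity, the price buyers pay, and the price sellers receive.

x' = 247; buyers pay £103; sellers receive £155

Pre-subsidy: 607.5 - 3.5P = -218 + 3P gives P* = 127, x* = 163.
With the subsidy, sellers receive Ps = Pb + 52 for each unit, where Pb is the price buyers pay.
Supply in terms of Pb becomes xs = -218 + 3(Pb + 52) = -62 + 3Pb. Setting this equal to demand: 607.5 - 3.5Pb = -62 + 3Pb, so Pb = 103.
Sellers receive Ps = 103 + 52 = 155; x' = 607.5 − 3.5·103 = 247.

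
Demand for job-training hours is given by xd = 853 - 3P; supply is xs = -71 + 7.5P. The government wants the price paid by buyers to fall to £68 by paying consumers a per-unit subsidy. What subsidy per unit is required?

Required subsidy s = £28 per unit

At a buyer price of 68, quantity demanded is 853 − 3·68 = 649.
Sellers supply 649 only when they receive Ps with -71 + 7.5·Ps = 649, i.e. Ps = 96.
s = Ps − Pb = 96 − 68 = 28.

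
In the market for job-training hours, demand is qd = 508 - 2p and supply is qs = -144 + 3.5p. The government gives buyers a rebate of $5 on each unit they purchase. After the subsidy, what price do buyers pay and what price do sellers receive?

Pre-subsidy: 508 - 2p = -144 + 3.5p gives p* = 1304/11, q* = 2980/11.
With the rebate, buyers effectively pay pb = ps − 5, where ps is the price sellers receive.
Demand in terms of ps becomes qd = 508 − 2(ps − 5) = 518 - 2ps. Setting this equal to supply: 518 - 2ps = -144 + 3.5ps, so ps = 1324/11.
Buyers pay pb = 1324/11 − 5 = 1269/11; q' = -144 + 3.5·(1324/11) = 3050/11.

Buyers pay 1269/11; sellers receive 1324/11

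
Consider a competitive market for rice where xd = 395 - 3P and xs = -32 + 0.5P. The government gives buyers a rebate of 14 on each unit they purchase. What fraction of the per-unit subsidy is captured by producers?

Producer share = 6/7

Pre-subsidy: 395 - 3P = -32 + 0.5P gives P* = 122, x* = 29.
With the rebate, buyers effectively pay Pb = Ps − 14, where Ps is the price sellers receive.
Demand in terms of Ps becomes xd = 395 − 3(Ps − 14) = 437 - 3Ps. Setting this equal to supply: 437 - 3Ps = -32 + 0.5Ps, so Ps = 134.
Buyers pay Pb = 134 − 14 = 120; x' = -32 + 0.5·134 = 35.
Buyers' price falls by P* − Pb = 122 − 120 = 2; sellers' price rises by Ps − P* = 134 − 122 = 12.
So producers capture 12/14 = 6/7 of each unit of subsidy.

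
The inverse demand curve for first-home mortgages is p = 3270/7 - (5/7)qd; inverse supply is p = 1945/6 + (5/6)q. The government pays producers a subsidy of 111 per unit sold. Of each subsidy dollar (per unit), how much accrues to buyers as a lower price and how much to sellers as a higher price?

Pre-subsidy: 3270/7 - (5/7)q = 1945/6 + (5/6)q gives q* = 1201/13 and p* = 5215/13.
With the subsidy, sellers receive ps = pb + 111 for each unit, where pb is the price buyers pay.
On the curves, pb = 3270/7 - (5/7)q and ps = 1945/6 + (5/6)q; the wedge ps − pb = 111 gives 1945/6 + (5/6)q − (3270/7 - (5/7)q) = 111, so q' = 10667/65.
Then pb = 3270/7 − (5/7)·(10667/65) = 4549/13 and ps = 1945/6 + (5/6)·(10667/65) = 5992/13.
Buyers' price falls by p* − pb = 5215/13 − 4549/13 = 666/13; sellers' price rises by ps − p* = 5992/13 − 5215/13 = 777/13.

Buyers gain 666/13 per unit; sellers gain 777/13 per unit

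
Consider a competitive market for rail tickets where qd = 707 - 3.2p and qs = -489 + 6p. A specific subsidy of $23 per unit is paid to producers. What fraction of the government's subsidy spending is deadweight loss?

Pre-subsidy: 707 - 3.2p = -489 + 6p gives p* = 130, q* = 291.
With the subsidy, sellers receive ps = pb + 23 for each unit, where pb is the price buyers pay.
Supply in terms of pb becomes qs = -489 + 6(pb + 23) = -351 + 6pb. Setting this equal to demand: 707 - 3.2pb = -351 + 6pb, so pb = 115.
Sellers receive ps = 115 + 23 = 138; q' = 707 − 3.2·115 = 339.
ΔCS = ½(291 + 339)(130 − 115) = 4725; ΔPS = ½(291 + 339)(138 − 130) = 2520.
Government spending = 23 × 339 = 7797.
DWL = ½ × 23 × (339 − 291) = 552; fraction = 552 / 7797 = 8/113.

DWL / government spending = 8/113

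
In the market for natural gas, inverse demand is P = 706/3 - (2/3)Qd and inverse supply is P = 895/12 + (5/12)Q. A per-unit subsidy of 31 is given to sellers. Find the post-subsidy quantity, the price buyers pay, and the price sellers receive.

Pre-subsidy: 706/3 - (2/3)Q = 895/12 + (5/12)Q gives Q* = 1929/13 and P* = 5320/39.
With the subsidy, sellers receive Ps = Pb + 31 for each unit, where Pb is the price buyers pay.
On the curves, Pb = 706/3 - (2/3)Q and Ps = 895/12 + (5/12)Q; the wedge Ps − Pb = 31 gives 895/12 + (5/12)Q − (706/3 - (2/3)Q) = 31, so Q' = 177.
Then Pb = 706/3 − (2/3)·177 = 352/3 and Ps = 895/12 + (5/12)·177 = 445/3.

Q' = 177; buyers pay 352/3; sellers receive 445/3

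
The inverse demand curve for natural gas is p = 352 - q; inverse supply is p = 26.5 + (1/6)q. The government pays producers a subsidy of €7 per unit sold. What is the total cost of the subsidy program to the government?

Government cost = €1995

Pre-subsidy: 352 - q = 26.5 + (1/6)q gives q* = 279 and p* = 73.
With the subsidy, sellers receive ps = pb + 7 for each unit, where pb is the price buyers pay.
On the curves, pb = 352 - q and ps = 26.5 + (1/6)q; the wedge ps − pb = 7 gives 26.5 + (1/6)q − (352 - q) = 7, so q' = 285.
Then pb = 352 − 1·285 = 67 and ps = 26.5 + (1/6)·285 = 74.
Government outlay = subsidy × quantity = 7 × 285 = 1995.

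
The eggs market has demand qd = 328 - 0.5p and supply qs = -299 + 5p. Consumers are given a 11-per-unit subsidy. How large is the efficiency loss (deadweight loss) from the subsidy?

Pre-subsidy: 328 - 0.5p = -299 + 5p gives p* = 114, q* = 271.
With the rebate, buyers effectively pay pb = ps − 11, where ps is the price sellers receive.
Demand in terms of ps becomes qd = 328 − 0.5(ps − 11) = 333.5 - 0.5ps. Setting this equal to supply: 333.5 - 0.5ps = -299 + 5ps, so ps = 115.
Buyers pay pb = 115 − 11 = 104; q' = -299 + 5·115 = 276.
The subsidy expands output by 276 − 271 = 5 past the efficient level; on those units the gap between marginal cost and willingness to pay runs from 0 up to 11.
DWL = ½ × 11 × 5 = 27.5.

Deadweight loss = 27.5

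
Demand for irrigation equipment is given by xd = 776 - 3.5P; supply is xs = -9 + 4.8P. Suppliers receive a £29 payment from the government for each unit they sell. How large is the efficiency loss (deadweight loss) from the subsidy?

Pre-subsidy: 776 - 3.5P = -9 + 4.8P gives P* = 7850/83, x* = 36933/83.
With the subsidy, sellers receive Ps = Pb + 29 for each unit, where Pb is the price buyers pay.
Supply in terms of Pb becomes xs = -9 + 4.8(Pb + 29) = 130.2 + 4.8Pb. Setting this equal to demand: 776 - 3.5Pb = 130.2 + 4.8Pb, so Pb = 6458/83.
Sellers receive Ps = 6458/83 + 29 = 8865/83; x' = 776 − 3.5·(6458/83) = 41805/83.
The subsidy expands output by 41805/83 − 36933/83 = 4872/83 past the efficient level; on those units the gap between marginal cost and willingness to pay runs from 0 up to 29.
DWL = ½ × 29 × 4872/83 = 70644/83.

Deadweight loss = 70644/83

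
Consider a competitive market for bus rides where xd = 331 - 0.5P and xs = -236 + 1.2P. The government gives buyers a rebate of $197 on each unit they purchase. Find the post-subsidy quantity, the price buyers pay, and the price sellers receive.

Pre-subsidy: 331 - 0.5P = -236 + 1.2P gives P* = 5670/17, x* = 2792/17.
With the rebate, buyers effectively pay Pb = Ps − 197, where Ps is the price sellers receive.
Demand in terms of Ps becomes xd = 331 − 0.5(Ps − 197) = 429.5 - 0.5Ps. Setting this equal to supply: 429.5 - 0.5Ps = -236 + 1.2Ps, so Ps = 6655/17.
Buyers pay Pb = 6655/17 − 197 = 3306/17; x' = -236 + 1.2·(6655/17) = 3974/17.

x' = 3974/17; buyers pay 3306/17; sellers receive 6655/17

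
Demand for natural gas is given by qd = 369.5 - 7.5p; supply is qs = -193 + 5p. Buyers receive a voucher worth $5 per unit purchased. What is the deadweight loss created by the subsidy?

Pre-subsidy: 369.5 - 7.5p = -193 + 5p gives p* = 45, q* = 32.
With the rebate, buyers effectively pay pb = ps − 5, where ps is the price sellers receive.
Demand in terms of ps becomes qd = 369.5 − 7.5(ps − 5) = 407 - 7.5ps. Setting this equal to supply: 407 - 7.5ps = -193 + 5ps, so ps = 48.
Buyers pay pb = 48 − 5 = 43; q' = -193 + 5·48 = 47.
The subsidy expands output by 47 − 32 = 15 past the efficient level; on those units the gap between marginal cost and willingness to pay runs from 0 up to 5.
DWL = ½ × 5 × 15 = 37.5.

Deadweight loss = $37.5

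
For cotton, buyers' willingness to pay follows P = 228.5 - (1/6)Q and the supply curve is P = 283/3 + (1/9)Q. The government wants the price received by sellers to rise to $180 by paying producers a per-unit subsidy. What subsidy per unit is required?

Required subsidy s = $80 per unit

At a seller price of 180, quantity supplied is -849 + 9·180 = 771.
Buyers absorb 771 only when they pay Pb = 228.5 − (1/6)·771 = 100.
s = Ps − Pb = 180 − 100 = 80.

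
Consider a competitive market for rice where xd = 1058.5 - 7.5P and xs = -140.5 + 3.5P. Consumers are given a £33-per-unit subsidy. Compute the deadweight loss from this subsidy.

Pre-subsidy: 1058.5 - 7.5P = -140.5 + 3.5P gives P* = 109, x* = 241.
With the rebate, buyers effectively pay Pb = Ps − 33, where Ps is the price sellers receive.
Demand in terms of Ps becomes xd = 1058.5 − 7.5(Ps − 33) = 1306 - 7.5Ps. Setting this equal to supply: 1306 - 7.5Ps = -140.5 + 3.5Ps, so Ps = 131.5.
Buyers pay Pb = 131.5 − 33 = 98.5; x' = -140.5 + 3.5·131.5 = 319.75.
The subsidy expands output by 319.75 − 241 = 78.75 past the efficient level; on those units the gap between marginal cost and willingness to pay runs from 0 up to 33.
DWL = ½ × 33 × 78.75 = 1299.375.

Deadweight loss = £1299.375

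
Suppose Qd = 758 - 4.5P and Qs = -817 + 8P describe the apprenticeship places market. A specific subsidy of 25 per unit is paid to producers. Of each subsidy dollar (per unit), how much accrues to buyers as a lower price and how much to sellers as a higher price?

Buyers gain 16 per unit; sellers gain 9 per unit

Pre-subsidy: 758 - 4.5P = -817 + 8P gives P* = 126, Q* = 191.
With the subsidy, sellers receive Ps = Pb + 25 for each unit, where Pb is the price buyers pay.
Supply in terms of Pb becomes Qs = -817 + 8(Pb + 25) = -617 + 8Pb. Setting this equal to demand: 758 - 4.5Pb = -617 + 8Pb, so Pb = 110.
Sellers receive Ps = 110 + 25 = 135; Q' = 758 − 4.5·110 = 263.
Buyers' price falls by P* − Pb = 126 − 110 = 16; sellers' price rises by Ps − P* = 135 − 126 = 9.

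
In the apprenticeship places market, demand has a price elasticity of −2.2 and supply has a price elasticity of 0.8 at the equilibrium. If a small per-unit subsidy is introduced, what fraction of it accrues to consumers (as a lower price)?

Consumer share = 4/15

For a small subsidy around the equilibrium, the benefit split depends on the relative slopes, which at a point are proportional to the elasticities.
Buyer share = εs/(εs + |εd|) = 0.8/(0.8 + 2.2) = 4/15; seller share = |εd|/(εs + |εd|) = 11/15.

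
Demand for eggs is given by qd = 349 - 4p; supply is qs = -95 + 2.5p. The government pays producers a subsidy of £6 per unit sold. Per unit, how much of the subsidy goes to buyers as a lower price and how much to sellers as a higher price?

Buyers gain 30/13 per unit; sellers gain 48/13 per unit

Pre-subsidy: 349 - 4p = -95 + 2.5p gives p* = 888/13, q* = 985/13.
With the subsidy, sellers receive ps = pb + 6 for each unit, where pb is the price buyers pay.
Supply in terms of pb becomes qs = -95 + 2.5(pb + 6) = -80 + 2.5pb. Setting this equal to demand: 349 - 4pb = -80 + 2.5pb, so pb = 66.
Sellers receive ps = 66 + 6 = 72; q' = 349 − 4·66 = 85.
Buyers' price falls by p* − pb = 888/13 − 66 = 30/13; sellers' price rises by ps − p* = 72 − 888/13 = 48/13.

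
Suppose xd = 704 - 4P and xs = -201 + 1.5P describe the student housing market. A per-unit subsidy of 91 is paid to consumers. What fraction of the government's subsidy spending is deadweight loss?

Pre-subsidy: 704 - 4P = -201 + 1.5P gives P* = 1810/11, x* = 504/11.
With the rebate, buyers effectively pay Pb = Ps − 91, where Ps is the price sellers receive.
Demand in terms of Ps becomes xd = 704 − 4(Ps − 91) = 1068 - 4Ps. Setting this equal to supply: 1068 - 4Ps = -201 + 1.5Ps, so Ps = 2538/11.
Buyers pay Pb = 2538/11 − 91 = 1537/11; x' = -201 + 1.5·(2538/11) = 1596/11.
ΔCS = ½(504/11 + 1596/11)(1810/11 − 1537/11) = 286650/121; ΔPS = ½(504/11 + 1596/11)(2538/11 − 1810/11) = 764400/121.
Government spending = 91 × 1596/11 = 145236/11.
DWL = ½ × 91 × (1596/11 − 504/11) = 49686/11; fraction = (49686/11) / (145236/11) = 13/38.

DWL / government spending = 13/38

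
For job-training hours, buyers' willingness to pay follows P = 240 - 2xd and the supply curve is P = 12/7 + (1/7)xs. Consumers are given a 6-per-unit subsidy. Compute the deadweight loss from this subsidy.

Deadweight loss = 8.4

Pre-subsidy: 240 - 2x = 12/7 + (1/7)x gives x* = 111.2 and P* = 17.6.
With the rebate, buyers effectively pay Pb = Ps − 6, where Ps is the price sellers receive.
On the curves, Pb = 240 - 2x and Ps = 12/7 + (1/7)x; the wedge Ps − Pb = 6 gives 12/7 + (1/7)x − (240 - 2x) = 6, so x' = 114.
Then Pb = 240 − 2·114 = 12 and Ps = 12/7 + (1/7)·114 = 18.
The subsidy expands output by 114 − 111.2 = 2.8 past the efficient level; on those units the gap between marginal cost and willingness to pay runs from 0 up to 6.
DWL = ½ × 6 × 2.8 = 8.4.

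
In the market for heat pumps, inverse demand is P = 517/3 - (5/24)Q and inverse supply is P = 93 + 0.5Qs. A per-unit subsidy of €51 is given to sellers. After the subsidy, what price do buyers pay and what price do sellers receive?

Pre-subsidy: 517/3 - (5/24)Q = 93 + 0.5Q gives Q* = 112 and P* = 149.
With the subsidy, sellers receive Ps = Pb + 51 for each unit, where Pb is the price buyers pay.
On the curves, Pb = 517/3 - (5/24)Q and Ps = 93 + 0.5Q; the wedge Ps − Pb = 51 gives 93 + 0.5Q − (517/3 - (5/24)Q) = 51, so Q' = 184.
Then Pb = 517/3 − (5/24)·184 = 134 and Ps = 93 + 0.5·184 = 185.

Buyers pay €134; sellers receive €185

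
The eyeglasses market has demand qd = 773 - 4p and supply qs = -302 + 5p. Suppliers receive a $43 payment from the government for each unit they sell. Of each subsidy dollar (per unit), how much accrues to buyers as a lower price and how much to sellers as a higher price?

Buyers gain 215/9 per unit; sellers gain 172/9 per unit

Pre-subsidy: 773 - 4p = -302 + 5p gives p* = 1075/9, q* = 2657/9.
With the subsidy, sellers receive ps = pb + 43 for each unit, where pb is the price buyers pay.
Supply in terms of pb becomes qs = -302 + 5(pb + 43) = -87 + 5pb. Setting this equal to demand: 773 - 4pb = -87 + 5pb, so pb = 860/9.
Sellers receive ps = 860/9 + 43 = 1247/9; q' = 773 − 4·(860/9) = 3517/9.
Buyers' price falls by p* − pb = 1075/9 − 860/9 = 215/9; sellers' price rises by ps − p* = 1247/9 − 1075/9 = 172/9.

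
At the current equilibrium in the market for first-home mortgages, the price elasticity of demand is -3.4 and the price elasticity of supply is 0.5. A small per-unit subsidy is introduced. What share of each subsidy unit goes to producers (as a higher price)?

For a small subsidy around the equilibrium, the benefit split depends on the relative slopes, which at a point are proportional to the elasticities.
Buyer share = εs/(εs + |εd|) = 0.5/(0.5 + 3.4) = 5/39; seller share = |εd|/(εs + |εd|) = 34/39.
So producers capture 34/39 of the subsidy.

Producer share = 34/39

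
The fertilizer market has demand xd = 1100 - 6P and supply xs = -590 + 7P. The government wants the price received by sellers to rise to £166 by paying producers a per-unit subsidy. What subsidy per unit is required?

Required subsidy s = £78 per unit

At a seller price of 166, quantity supplied is -590 + 7·166 = 572.
Buyers absorb 572 only when they pay Pb with 1100 − 6·Pb = 572, i.e. Pb = 88.
s = Ps − Pb = 166 − 88 = 78.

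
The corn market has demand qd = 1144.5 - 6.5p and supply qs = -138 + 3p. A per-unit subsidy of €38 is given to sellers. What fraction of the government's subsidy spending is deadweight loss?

Pre-subsidy: 1144.5 - 6.5p = -138 + 3p gives p* = 135, q* = 267.
With the subsidy, sellers receive ps = pb + 38 for each unit, where pb is the price buyers pay.
Supply in terms of pb becomes qs = -138 + 3(pb + 38) = -24 + 3pb. Setting this equal to demand: 1144.5 - 6.5pb = -24 + 3pb, so pb = 123.
Sellers receive ps = 123 + 38 = 161; q' = 1144.5 − 6.5·123 = 345.
ΔCS = ½(267 + 345)(135 − 123) = 3672; ΔPS = ½(267 + 345)(161 − 135) = 7956.
Government spending = 38 × 345 = 13110.
DWL = ½ × 38 × (345 − 267) = 1482; fraction = 1482 / 13110 = 13/115.

DWL / government spending = 13/115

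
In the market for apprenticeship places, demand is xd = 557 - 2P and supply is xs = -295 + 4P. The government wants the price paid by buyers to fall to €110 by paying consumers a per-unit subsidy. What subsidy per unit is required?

Required subsidy s = €48 per unit

At a buyer price of 110, quantity demanded is 557 − 2·110 = 337.
Sellers supply 337 only when they receive Ps with -295 + 4·Ps = 337, i.e. Ps = 158.
s = Ps − Pb = 158 − 110 = 48.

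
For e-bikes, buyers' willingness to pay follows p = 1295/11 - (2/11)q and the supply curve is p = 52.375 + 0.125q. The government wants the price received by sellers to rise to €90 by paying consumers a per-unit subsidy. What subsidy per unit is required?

At a seller price of 90, quantity supplied is -419 + 8·90 = 301.
Buyers absorb 301 only when they pay pb = 1295/11 − (2/11)·301 = 63.
s = ps − pb = 90 − 63 = 27.

Required subsidy s = €27 per unit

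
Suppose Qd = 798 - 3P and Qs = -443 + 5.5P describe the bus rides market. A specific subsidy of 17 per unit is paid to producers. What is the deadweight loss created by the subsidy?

Pre-subsidy: 798 - 3P = -443 + 5.5P gives P* = 146, Q* = 360.
With the subsidy, sellers receive Ps = Pb + 17 for each unit, where Pb is the price buyers pay.
Supply in terms of Pb becomes Qs = -443 + 5.5(Pb + 17) = -349.5 + 5.5Pb. Setting this equal to demand: 798 - 3Pb = -349.5 + 5.5Pb, so Pb = 135.
Sellers receive Ps = 135 + 17 = 152; Q' = 798 − 3·135 = 393.
The subsidy expands output by 393 − 360 = 33 past the efficient level; on those units the gap between marginal cost and willingness to pay runs from 0 up to 17.
DWL = ½ × 17 × 33 = 280.5.

Deadweight loss = 280.5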